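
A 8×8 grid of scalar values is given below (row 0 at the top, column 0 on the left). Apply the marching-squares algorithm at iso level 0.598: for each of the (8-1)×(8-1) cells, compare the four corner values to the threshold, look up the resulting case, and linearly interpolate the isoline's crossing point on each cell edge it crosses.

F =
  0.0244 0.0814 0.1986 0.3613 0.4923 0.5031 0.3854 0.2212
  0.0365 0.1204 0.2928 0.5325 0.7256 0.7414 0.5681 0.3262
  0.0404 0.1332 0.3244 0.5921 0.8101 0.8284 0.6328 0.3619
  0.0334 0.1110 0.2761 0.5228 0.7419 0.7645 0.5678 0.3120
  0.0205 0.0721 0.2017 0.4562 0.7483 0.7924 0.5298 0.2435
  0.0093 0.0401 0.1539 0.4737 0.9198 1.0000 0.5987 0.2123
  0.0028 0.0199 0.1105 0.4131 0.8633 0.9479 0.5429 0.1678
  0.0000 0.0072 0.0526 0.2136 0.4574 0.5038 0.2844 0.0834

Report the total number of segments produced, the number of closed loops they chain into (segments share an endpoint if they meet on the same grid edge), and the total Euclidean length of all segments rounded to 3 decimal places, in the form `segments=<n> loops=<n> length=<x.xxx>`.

cell (0,3): code 0100 → (0.453,4.000)–(1.000,3.339)
cell (0,4): code 1100 → (0.398,5.000)–(0.453,4.000)
cell (0,5): code 1000 → (1.000,5.827)–(0.398,5.000)
cell (1,3): code 0110 → (1.000,3.339)–(2.000,3.027)
cell (1,5): code 1101 → (1.462,6.000)–(1.000,5.827)
cell (1,6): code 1000 → (2.000,6.128)–(1.462,6.000)
cell (2,3): code 0110 → (2.000,3.027)–(3.000,3.343)
cell (2,5): code 1011 → (3.000,5.846)–(2.535,6.000)
cell (2,6): code 0001 → (2.535,6.000)–(2.000,6.128)
cell (3,3): code 0110 → (3.000,3.343)–(4.000,3.485)
cell (3,5): code 1001 → (4.000,5.740)–(3.000,5.846)
cell (4,3): code 0110 → (4.000,3.485)–(5.000,3.279)
cell (4,5): code 1101 → (4.990,6.000)–(4.000,5.740)
cell (4,6): code 1000 → (5.000,6.002)–(4.990,6.000)
cell (5,3): code 0110 → (5.000,3.279)–(6.000,3.411)
cell (5,5): code 1011 → (6.000,5.864)–(5.013,6.000)
cell (5,6): code 0001 → (5.013,6.000)–(5.000,6.002)
cell (6,3): code 0010 → (6.000,3.411)–(6.654,4.000)
cell (6,4): code 0011 → (6.654,4.000)–(6.788,5.000)
cell (6,5): code 0001 → (6.788,5.000)–(6.000,5.864)
total: 20 segments, chained into 1 closed loop(s), length Σ = 16.211919

segments=20 loops=1 length=16.212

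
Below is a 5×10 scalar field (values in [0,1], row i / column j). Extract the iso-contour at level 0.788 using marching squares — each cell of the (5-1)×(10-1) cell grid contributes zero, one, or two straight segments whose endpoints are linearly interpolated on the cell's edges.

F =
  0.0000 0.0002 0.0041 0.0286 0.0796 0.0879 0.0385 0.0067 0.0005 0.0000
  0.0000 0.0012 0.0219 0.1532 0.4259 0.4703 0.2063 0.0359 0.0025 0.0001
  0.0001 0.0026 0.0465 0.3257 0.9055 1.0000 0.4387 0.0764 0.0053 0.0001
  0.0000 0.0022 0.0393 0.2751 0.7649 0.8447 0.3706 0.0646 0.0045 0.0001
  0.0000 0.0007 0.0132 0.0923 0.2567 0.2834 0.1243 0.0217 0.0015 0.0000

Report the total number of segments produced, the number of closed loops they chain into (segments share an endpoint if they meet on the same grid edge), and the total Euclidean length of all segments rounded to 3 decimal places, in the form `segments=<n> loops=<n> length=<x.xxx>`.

cell (1,3): code 0100 → (1.755,4.000)–(2.000,3.797)
cell (1,4): code 1100 → (1.600,5.000)–(1.755,4.000)
cell (1,5): code 1000 → (2.000,5.378)–(1.600,5.000)
cell (2,3): code 0010 → (2.000,3.797)–(2.836,4.000)
cell (2,4): code 0111 → (2.836,4.000)–(3.000,4.289)
cell (2,5): code 1001 → (3.000,5.120)–(2.000,5.378)
cell (3,4): code 0010 → (3.000,4.289)–(3.101,5.000)
cell (3,5): code 0001 → (3.101,5.000)–(3.000,5.120)
total: 8 segments, chained into 1 closed loop(s), length Σ = 4.979994

segments=8 loops=1 length=4.980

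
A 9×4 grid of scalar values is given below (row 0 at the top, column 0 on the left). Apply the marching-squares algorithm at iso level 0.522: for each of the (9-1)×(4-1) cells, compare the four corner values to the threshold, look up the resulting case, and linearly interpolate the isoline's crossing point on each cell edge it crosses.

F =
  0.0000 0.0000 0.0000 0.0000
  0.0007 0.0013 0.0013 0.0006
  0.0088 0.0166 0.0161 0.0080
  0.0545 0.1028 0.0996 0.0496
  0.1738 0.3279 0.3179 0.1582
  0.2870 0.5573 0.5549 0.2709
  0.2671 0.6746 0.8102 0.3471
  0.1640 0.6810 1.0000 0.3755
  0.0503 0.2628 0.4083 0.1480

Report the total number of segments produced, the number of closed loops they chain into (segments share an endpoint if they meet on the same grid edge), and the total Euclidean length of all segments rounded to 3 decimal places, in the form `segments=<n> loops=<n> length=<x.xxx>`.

segments=10 loops=1 length=8.235

cell (4,0): code 0100 → (4.846,1.000)–(5.000,0.869)
cell (4,1): code 1100 → (4.861,2.000)–(4.846,1.000)
cell (4,2): code 1000 → (5.000,2.116)–(4.861,2.000)
cell (5,0): code 0110 → (5.000,0.869)–(6.000,0.626)
cell (5,2): code 1001 → (6.000,2.622)–(5.000,2.116)
cell (6,0): code 0110 → (6.000,0.626)–(7.000,0.692)
cell (6,2): code 1001 → (7.000,2.765)–(6.000,2.622)
cell (7,0): code 0010 → (7.000,0.692)–(7.380,1.000)
cell (7,1): code 0011 → (7.380,1.000)–(7.808,2.000)
cell (7,2): code 0001 → (7.808,2.000)–(7.000,2.765)
total: 10 segments, chained into 1 closed loop(s), length Σ = 8.234906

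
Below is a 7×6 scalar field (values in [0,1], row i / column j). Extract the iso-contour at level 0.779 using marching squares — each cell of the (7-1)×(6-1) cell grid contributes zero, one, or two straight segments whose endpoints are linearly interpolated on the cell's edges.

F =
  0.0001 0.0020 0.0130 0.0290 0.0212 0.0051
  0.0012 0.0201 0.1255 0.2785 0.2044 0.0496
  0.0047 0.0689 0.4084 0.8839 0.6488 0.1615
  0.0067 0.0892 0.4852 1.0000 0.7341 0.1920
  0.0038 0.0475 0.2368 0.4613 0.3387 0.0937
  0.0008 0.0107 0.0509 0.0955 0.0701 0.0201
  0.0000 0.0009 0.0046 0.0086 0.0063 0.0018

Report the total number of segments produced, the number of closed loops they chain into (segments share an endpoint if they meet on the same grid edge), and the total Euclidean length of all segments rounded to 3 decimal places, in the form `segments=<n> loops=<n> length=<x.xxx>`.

segments=6 loops=1 length=4.373

cell (1,2): code 0100 → (1.827,3.000)–(2.000,2.779)
cell (1,3): code 1000 → (2.000,3.446)–(1.827,3.000)
cell (2,2): code 0110 → (2.000,2.779)–(3.000,2.571)
cell (2,3): code 1001 → (3.000,3.831)–(2.000,3.446)
cell (3,2): code 0010 → (3.000,2.571)–(3.410,3.000)
cell (3,3): code 0001 → (3.410,3.000)–(3.000,3.831)
total: 6 segments, chained into 1 closed loop(s), length Σ = 4.372925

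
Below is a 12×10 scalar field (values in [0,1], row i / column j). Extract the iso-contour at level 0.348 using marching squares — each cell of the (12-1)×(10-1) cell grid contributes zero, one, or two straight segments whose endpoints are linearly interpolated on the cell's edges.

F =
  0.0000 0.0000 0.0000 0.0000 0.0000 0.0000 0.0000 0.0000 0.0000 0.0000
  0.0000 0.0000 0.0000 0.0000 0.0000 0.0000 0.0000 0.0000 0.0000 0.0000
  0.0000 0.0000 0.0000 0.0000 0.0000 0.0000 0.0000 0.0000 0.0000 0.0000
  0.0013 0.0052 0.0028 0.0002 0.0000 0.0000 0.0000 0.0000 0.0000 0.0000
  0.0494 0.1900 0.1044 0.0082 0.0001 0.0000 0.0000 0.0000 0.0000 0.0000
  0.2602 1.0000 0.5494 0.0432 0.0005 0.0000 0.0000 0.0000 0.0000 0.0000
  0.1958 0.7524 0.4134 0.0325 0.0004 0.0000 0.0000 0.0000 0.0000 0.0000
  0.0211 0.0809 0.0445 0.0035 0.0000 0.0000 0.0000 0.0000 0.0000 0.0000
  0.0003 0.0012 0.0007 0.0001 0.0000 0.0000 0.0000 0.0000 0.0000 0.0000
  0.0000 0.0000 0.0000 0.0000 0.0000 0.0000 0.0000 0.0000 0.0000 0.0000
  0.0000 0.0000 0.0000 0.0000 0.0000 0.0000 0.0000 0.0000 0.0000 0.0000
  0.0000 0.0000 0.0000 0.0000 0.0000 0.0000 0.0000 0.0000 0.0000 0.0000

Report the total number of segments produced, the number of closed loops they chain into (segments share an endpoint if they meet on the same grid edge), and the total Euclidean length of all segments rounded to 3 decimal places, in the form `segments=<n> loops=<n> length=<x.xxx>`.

segments=8 loops=1 length=7.171

cell (4,0): code 0100 → (4.195,1.000)–(5.000,0.119)
cell (4,1): code 1100 → (4.547,2.000)–(4.195,1.000)
cell (4,2): code 1000 → (5.000,2.398)–(4.547,2.000)
cell (5,0): code 0110 → (5.000,0.119)–(6.000,0.273)
cell (5,2): code 1001 → (6.000,2.172)–(5.000,2.398)
cell (6,0): code 0010 → (6.000,0.273)–(6.602,1.000)
cell (6,1): code 0011 → (6.602,1.000)–(6.177,2.000)
cell (6,2): code 0001 → (6.177,2.000)–(6.000,2.172)
total: 8 segments, chained into 1 closed loop(s), length Σ = 7.170657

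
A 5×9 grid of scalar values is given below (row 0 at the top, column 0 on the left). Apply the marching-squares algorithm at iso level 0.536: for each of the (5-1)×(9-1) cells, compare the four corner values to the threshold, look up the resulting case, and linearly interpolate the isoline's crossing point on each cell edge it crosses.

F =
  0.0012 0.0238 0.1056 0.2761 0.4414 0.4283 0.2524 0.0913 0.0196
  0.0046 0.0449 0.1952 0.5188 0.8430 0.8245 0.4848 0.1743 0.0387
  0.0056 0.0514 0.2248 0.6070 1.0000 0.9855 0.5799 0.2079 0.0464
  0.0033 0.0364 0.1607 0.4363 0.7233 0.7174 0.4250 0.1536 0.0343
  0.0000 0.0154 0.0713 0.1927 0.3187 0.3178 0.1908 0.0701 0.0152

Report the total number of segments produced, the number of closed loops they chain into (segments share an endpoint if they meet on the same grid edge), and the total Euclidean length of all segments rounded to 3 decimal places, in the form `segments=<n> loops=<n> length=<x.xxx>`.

cell (0,3): code 0100 → (0.236,4.000)–(1.000,3.053)
cell (0,4): code 1100 → (0.272,5.000)–(0.236,4.000)
cell (0,5): code 1000 → (1.000,5.849)–(0.272,5.000)
cell (1,2): code 0100 → (1.195,3.000)–(2.000,2.814)
cell (1,3): code 1110 → (1.000,3.053)–(1.195,3.000)
cell (1,5): code 1101 → (1.538,6.000)–(1.000,5.849)
cell (1,6): code 1000 → (2.000,6.118)–(1.538,6.000)
cell (2,2): code 0010 → (2.000,2.814)–(2.416,3.000)
cell (2,3): code 0111 → (2.416,3.000)–(3.000,3.347)
cell (2,5): code 1011 → (3.000,5.620)–(2.283,6.000)
cell (2,6): code 0001 → (2.283,6.000)–(2.000,6.118)
cell (3,3): code 0010 → (3.000,3.347)–(3.463,4.000)
cell (3,4): code 0011 → (3.463,4.000)–(3.454,5.000)
cell (3,5): code 0001 → (3.454,5.000)–(3.000,5.620)
total: 14 segments, chained into 1 closed loop(s), length Σ = 10.222079

segments=14 loops=1 length=10.222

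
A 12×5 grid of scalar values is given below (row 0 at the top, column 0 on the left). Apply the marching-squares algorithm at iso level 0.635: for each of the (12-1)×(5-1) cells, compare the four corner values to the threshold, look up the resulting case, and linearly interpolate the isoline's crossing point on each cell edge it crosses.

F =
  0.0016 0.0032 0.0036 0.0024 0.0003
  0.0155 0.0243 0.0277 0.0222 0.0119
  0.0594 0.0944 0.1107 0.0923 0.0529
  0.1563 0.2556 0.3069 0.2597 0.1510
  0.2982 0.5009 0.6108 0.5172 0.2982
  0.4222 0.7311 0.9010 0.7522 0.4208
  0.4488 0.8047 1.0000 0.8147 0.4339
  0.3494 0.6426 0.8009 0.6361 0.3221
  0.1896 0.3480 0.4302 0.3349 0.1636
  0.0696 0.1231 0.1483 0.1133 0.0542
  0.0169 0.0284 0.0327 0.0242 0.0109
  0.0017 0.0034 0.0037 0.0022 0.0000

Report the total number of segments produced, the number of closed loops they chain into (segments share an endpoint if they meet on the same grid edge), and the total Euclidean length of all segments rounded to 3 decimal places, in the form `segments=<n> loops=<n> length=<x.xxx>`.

cell (4,0): code 0100 → (4.583,1.000)–(5.000,0.689)
cell (4,1): code 1100 → (4.083,2.000)–(4.583,1.000)
cell (4,2): code 1100 → (4.501,3.000)–(4.083,2.000)
cell (4,3): code 1000 → (5.000,3.354)–(4.501,3.000)
cell (5,0): code 0110 → (5.000,0.689)–(6.000,0.523)
cell (5,3): code 1001 → (6.000,3.472)–(5.000,3.354)
cell (6,0): code 0110 → (6.000,0.523)–(7.000,0.974)
cell (6,3): code 1001 → (7.000,3.004)–(6.000,3.472)
cell (7,0): code 0010 → (7.000,0.974)–(7.026,1.000)
cell (7,1): code 0011 → (7.026,1.000)–(7.448,2.000)
cell (7,2): code 0011 → (7.448,2.000)–(7.004,3.000)
cell (7,3): code 0001 → (7.004,3.000)–(7.000,3.004)
total: 12 segments, chained into 1 closed loop(s), length Σ = 9.776312

segments=12 loops=1 length=9.776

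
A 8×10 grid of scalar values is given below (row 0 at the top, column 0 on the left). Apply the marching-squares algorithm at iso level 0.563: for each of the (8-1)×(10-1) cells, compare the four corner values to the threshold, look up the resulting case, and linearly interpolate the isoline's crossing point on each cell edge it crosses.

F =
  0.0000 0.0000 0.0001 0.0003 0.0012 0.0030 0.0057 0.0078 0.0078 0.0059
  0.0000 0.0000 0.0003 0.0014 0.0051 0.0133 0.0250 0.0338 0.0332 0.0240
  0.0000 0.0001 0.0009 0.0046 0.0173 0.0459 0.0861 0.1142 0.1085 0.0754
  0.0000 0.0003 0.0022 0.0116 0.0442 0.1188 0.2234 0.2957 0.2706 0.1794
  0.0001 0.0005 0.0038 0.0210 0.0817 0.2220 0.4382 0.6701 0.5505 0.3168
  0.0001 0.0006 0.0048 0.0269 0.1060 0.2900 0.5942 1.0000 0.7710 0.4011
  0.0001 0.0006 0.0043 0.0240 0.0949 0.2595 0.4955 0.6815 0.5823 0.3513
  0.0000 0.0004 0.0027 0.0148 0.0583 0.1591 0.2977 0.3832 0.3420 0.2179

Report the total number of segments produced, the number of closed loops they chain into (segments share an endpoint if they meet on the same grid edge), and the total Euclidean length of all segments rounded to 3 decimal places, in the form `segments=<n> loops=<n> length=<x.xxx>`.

cell (3,6): code 0100 → (3.714,7.000)–(4.000,6.538)
cell (3,7): code 1000 → (4.000,7.895)–(3.714,7.000)
cell (4,5): code 0100 → (4.800,6.000)–(5.000,5.897)
cell (4,6): code 1110 → (4.000,6.538)–(4.800,6.000)
cell (4,7): code 1101 → (4.057,8.000)–(4.000,7.895)
cell (4,8): code 1000 → (5.000,8.562)–(4.057,8.000)
cell (5,5): code 0010 → (5.000,5.897)–(5.316,6.000)
cell (5,6): code 0111 → (5.316,6.000)–(6.000,6.363)
cell (5,8): code 1001 → (6.000,8.084)–(5.000,8.562)
cell (6,6): code 0010 → (6.000,6.363)–(6.397,7.000)
cell (6,7): code 0011 → (6.397,7.000)–(6.080,8.000)
cell (6,8): code 0001 → (6.080,8.000)–(6.000,8.084)
total: 12 segments, chained into 1 closed loop(s), length Σ = 8.020304

segments=12 loops=1 length=8.020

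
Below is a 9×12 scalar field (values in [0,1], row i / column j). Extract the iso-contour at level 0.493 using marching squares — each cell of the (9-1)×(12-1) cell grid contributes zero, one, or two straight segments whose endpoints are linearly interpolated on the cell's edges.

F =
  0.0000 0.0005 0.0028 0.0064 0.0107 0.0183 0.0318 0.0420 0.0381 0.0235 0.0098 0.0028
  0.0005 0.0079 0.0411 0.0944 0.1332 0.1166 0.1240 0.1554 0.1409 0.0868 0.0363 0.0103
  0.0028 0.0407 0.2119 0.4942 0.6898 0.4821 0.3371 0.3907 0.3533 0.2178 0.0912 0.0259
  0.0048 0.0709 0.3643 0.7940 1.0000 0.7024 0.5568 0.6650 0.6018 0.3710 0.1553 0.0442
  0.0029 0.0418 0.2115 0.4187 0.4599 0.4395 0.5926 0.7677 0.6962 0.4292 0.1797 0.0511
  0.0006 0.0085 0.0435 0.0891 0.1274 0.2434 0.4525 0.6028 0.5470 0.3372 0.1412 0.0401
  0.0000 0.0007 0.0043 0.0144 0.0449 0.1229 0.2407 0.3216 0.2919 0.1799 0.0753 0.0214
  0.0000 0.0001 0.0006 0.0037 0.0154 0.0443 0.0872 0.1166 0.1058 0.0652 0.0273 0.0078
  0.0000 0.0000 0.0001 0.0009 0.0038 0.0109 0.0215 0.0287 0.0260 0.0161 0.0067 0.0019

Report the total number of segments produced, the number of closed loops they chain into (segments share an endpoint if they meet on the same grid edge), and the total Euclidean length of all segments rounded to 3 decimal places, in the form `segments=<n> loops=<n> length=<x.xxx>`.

segments=20 loops=1 length=16.467

cell (1,2): code 0100 → (1.997,3.000)–(2.000,2.996)
cell (1,3): code 1100 → (1.646,4.000)–(1.997,3.000)
cell (1,4): code 1000 → (2.000,4.948)–(1.646,4.000)
cell (2,2): code 0110 → (2.000,2.996)–(3.000,2.300)
cell (2,4): code 1101 → (2.049,5.000)–(2.000,4.948)
cell (2,5): code 1100 → (2.710,6.000)–(2.049,5.000)
cell (2,6): code 1100 → (2.373,7.000)–(2.710,6.000)
cell (2,7): code 1100 → (2.562,8.000)–(2.373,7.000)
cell (2,8): code 1000 → (3.000,8.471)–(2.562,8.000)
cell (3,2): code 0010 → (3.000,2.300)–(3.802,3.000)
cell (3,3): code 0011 → (3.802,3.000)–(3.939,4.000)
cell (3,4): code 0011 → (3.939,4.000)–(3.797,5.000)
cell (3,5): code 0111 → (3.797,5.000)–(4.000,5.349)
cell (3,8): code 1001 → (4.000,8.761)–(3.000,8.471)
cell (4,5): code 0010 → (4.000,5.349)–(4.711,6.000)
cell (4,6): code 0111 → (4.711,6.000)–(5.000,6.269)
cell (4,8): code 1001 → (5.000,8.257)–(4.000,8.761)
cell (5,6): code 0010 → (5.000,6.269)–(5.390,7.000)
cell (5,7): code 0011 → (5.390,7.000)–(5.212,8.000)
cell (5,8): code 0001 → (5.212,8.000)–(5.000,8.257)
total: 20 segments, chained into 1 closed loop(s), length Σ = 16.467013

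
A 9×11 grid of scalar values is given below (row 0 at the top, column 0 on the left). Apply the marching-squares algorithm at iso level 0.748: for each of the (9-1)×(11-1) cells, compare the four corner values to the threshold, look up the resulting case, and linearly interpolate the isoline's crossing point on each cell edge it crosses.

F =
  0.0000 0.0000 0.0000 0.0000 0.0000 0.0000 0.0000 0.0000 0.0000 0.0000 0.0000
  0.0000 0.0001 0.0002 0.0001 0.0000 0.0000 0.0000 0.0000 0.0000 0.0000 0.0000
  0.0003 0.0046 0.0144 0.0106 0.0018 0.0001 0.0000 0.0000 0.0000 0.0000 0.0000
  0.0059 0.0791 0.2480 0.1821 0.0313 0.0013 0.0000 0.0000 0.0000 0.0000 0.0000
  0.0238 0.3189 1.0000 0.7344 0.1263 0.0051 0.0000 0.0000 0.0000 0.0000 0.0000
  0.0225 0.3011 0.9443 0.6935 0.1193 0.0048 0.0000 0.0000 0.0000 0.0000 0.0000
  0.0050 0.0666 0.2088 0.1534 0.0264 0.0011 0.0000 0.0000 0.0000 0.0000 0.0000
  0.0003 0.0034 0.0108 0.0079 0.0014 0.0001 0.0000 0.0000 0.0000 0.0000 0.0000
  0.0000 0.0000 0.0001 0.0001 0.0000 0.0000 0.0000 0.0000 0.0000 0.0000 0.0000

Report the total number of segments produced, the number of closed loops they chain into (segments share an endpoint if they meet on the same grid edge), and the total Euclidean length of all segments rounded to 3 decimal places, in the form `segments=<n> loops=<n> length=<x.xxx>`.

cell (3,1): code 0100 → (3.665,2.000)–(4.000,1.630)
cell (3,2): code 1000 → (4.000,2.949)–(3.665,2.000)
cell (4,1): code 0110 → (4.000,1.630)–(5.000,1.695)
cell (4,2): code 1001 → (5.000,2.783)–(4.000,2.949)
cell (5,1): code 0010 → (5.000,1.695)–(5.267,2.000)
cell (5,2): code 0001 → (5.267,2.000)–(5.000,2.783)
total: 6 segments, chained into 1 closed loop(s), length Σ = 4.753601

segments=6 loops=1 length=4.754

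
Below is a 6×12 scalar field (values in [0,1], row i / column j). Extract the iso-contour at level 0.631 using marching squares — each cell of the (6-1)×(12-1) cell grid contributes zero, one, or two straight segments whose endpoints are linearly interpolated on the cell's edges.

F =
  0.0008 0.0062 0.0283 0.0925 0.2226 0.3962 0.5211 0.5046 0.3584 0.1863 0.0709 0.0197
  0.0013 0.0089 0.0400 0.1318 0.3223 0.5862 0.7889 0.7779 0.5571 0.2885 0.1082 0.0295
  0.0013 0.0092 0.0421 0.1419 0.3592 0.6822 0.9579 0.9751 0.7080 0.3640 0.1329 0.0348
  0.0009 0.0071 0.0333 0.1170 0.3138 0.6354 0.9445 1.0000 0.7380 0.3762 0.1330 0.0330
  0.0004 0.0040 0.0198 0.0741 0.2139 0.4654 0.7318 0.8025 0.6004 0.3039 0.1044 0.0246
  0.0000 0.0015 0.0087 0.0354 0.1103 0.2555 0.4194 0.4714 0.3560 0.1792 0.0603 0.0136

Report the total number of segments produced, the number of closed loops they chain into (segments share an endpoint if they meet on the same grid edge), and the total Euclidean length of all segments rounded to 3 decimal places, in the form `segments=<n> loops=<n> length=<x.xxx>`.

cell (0,5): code 0100 → (0.410,6.000)–(1.000,5.221)
cell (0,6): code 1100 → (0.462,7.000)–(0.410,6.000)
cell (0,7): code 1000 → (1.000,7.665)–(0.462,7.000)
cell (1,4): code 0100 → (1.467,5.000)–(2.000,4.841)
cell (1,5): code 1110 → (1.000,5.221)–(1.467,5.000)
cell (1,7): code 1101 → (1.490,8.000)–(1.000,7.665)
cell (1,8): code 1000 → (2.000,8.224)–(1.490,8.000)
cell (2,4): code 0110 → (2.000,4.841)–(3.000,4.986)
cell (2,8): code 1001 → (3.000,8.296)–(2.000,8.224)
cell (3,4): code 0010 → (3.000,4.986)–(3.026,5.000)
cell (3,5): code 0111 → (3.026,5.000)–(4.000,5.622)
cell (3,7): code 1011 → (4.000,7.849)–(3.778,8.000)
cell (3,8): code 0001 → (3.778,8.000)–(3.000,8.296)
cell (4,5): code 0010 → (4.000,5.622)–(4.323,6.000)
cell (4,6): code 0011 → (4.323,6.000)–(4.518,7.000)
cell (4,7): code 0001 → (4.518,7.000)–(4.000,7.849)
total: 16 segments, chained into 1 closed loop(s), length Σ = 11.865951

segments=16 loops=1 length=11.866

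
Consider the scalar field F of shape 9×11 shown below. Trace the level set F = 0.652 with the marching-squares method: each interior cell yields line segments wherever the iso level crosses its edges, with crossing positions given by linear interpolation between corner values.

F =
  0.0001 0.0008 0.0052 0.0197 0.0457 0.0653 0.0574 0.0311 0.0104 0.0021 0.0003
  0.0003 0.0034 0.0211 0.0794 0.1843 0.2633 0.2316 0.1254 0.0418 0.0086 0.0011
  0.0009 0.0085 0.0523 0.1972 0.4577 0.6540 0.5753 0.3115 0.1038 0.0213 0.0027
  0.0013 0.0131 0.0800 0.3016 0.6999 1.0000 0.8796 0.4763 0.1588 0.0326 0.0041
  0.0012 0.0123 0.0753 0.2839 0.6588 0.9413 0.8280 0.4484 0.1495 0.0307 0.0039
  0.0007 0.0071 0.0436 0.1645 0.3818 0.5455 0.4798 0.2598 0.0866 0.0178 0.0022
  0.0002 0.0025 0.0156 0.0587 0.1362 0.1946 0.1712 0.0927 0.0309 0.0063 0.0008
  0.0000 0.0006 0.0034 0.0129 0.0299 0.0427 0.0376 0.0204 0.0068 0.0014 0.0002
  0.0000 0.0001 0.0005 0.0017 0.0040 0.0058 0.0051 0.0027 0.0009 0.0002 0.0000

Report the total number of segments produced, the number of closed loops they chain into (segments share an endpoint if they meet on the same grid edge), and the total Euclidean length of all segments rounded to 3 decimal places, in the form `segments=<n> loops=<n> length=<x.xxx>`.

segments=12 loops=1 length=8.463

cell (1,4): code 0100 → (1.995,5.000)–(2.000,4.990)
cell (1,5): code 1000 → (2.000,5.025)–(1.995,5.000)
cell (2,3): code 0100 → (2.802,4.000)–(3.000,3.880)
cell (2,4): code 1110 → (2.000,4.990)–(2.802,4.000)
cell (2,5): code 1101 → (2.252,6.000)–(2.000,5.025)
cell (2,6): code 1000 → (3.000,6.564)–(2.252,6.000)
cell (3,3): code 0110 → (3.000,3.880)–(4.000,3.982)
cell (3,6): code 1001 → (4.000,6.464)–(3.000,6.564)
cell (4,3): code 0010 → (4.000,3.982)–(4.025,4.000)
cell (4,4): code 0011 → (4.025,4.000)–(4.731,5.000)
cell (4,5): code 0011 → (4.731,5.000)–(4.505,6.000)
cell (4,6): code 0001 → (4.505,6.000)–(4.000,6.464)
total: 12 segments, chained into 1 closed loop(s), length Σ = 8.462602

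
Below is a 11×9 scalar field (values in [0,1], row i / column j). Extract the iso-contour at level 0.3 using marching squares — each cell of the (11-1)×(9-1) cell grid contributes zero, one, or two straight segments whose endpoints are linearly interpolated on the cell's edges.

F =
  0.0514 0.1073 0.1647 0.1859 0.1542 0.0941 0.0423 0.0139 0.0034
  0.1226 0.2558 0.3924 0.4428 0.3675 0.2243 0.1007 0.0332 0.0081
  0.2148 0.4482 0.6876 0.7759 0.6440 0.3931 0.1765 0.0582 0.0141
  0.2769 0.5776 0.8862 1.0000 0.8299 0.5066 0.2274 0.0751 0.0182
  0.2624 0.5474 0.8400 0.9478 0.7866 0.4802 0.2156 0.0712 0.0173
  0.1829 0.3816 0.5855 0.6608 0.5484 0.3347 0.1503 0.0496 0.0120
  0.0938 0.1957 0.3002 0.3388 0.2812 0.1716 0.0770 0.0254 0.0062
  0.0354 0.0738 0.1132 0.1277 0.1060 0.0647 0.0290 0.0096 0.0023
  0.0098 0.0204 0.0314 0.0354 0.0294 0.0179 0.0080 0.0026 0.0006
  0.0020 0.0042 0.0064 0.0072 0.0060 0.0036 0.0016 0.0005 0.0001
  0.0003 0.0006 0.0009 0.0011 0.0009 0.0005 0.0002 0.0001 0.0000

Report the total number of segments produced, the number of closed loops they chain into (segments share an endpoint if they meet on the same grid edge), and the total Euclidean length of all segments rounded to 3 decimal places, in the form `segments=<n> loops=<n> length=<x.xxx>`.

segments=22 loops=1 length=17.800

cell (0,1): code 0100 → (0.594,2.000)–(1.000,1.324)
cell (0,2): code 1100 → (0.444,3.000)–(0.594,2.000)
cell (0,3): code 1100 → (0.684,4.000)–(0.444,3.000)
cell (0,4): code 1000 → (1.000,4.471)–(0.684,4.000)
cell (1,0): code 0100 → (1.230,1.000)–(2.000,0.365)
cell (1,1): code 1110 → (1.000,1.324)–(1.230,1.000)
cell (1,4): code 1101 → (1.448,5.000)–(1.000,4.471)
cell (1,5): code 1000 → (2.000,5.430)–(1.448,5.000)
cell (2,0): code 0110 → (2.000,0.365)–(3.000,0.077)
cell (2,5): code 1001 → (3.000,5.740)–(2.000,5.430)
cell (3,0): code 0110 → (3.000,0.077)–(4.000,0.132)
cell (3,5): code 1001 → (4.000,5.681)–(3.000,5.740)
cell (4,0): code 0110 → (4.000,0.132)–(5.000,0.589)
cell (4,5): code 1001 → (5.000,5.188)–(4.000,5.681)
cell (5,0): code 0010 → (5.000,0.589)–(5.439,1.000)
cell (5,1): code 0111 → (5.439,1.000)–(6.000,1.998)
cell (5,3): code 1011 → (6.000,3.674)–(5.930,4.000)
cell (5,4): code 0011 → (5.930,4.000)–(5.213,5.000)
cell (5,5): code 0001 → (5.213,5.000)–(5.000,5.188)
cell (6,1): code 0010 → (6.000,1.998)–(6.001,2.000)
cell (6,2): code 0011 → (6.001,2.000)–(6.184,3.000)
cell (6,3): code 0001 → (6.184,3.000)–(6.000,3.674)
total: 22 segments, chained into 1 closed loop(s), length Σ = 17.800407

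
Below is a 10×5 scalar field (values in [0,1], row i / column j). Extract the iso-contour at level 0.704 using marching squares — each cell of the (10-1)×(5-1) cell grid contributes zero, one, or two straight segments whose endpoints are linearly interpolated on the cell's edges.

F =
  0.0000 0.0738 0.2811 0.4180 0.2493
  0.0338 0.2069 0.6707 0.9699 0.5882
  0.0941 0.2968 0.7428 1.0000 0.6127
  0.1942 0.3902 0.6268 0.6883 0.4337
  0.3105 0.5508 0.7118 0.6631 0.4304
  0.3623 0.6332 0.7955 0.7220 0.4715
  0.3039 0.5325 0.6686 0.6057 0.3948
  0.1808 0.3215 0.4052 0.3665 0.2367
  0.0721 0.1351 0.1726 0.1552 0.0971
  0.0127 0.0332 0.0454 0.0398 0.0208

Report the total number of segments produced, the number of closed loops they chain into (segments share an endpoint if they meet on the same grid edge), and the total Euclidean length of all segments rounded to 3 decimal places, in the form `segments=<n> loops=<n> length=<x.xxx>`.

segments=16 loops=2 length=11.671

cell (0,2): code 0100 → (0.518,3.000)–(1.000,2.111)
cell (0,3): code 1000 → (1.000,3.697)–(0.518,3.000)
cell (1,1): code 0100 → (1.462,2.000)–(2.000,1.913)
cell (1,2): code 1110 → (1.000,2.111)–(1.462,2.000)
cell (1,3): code 1001 → (2.000,3.764)–(1.000,3.697)
cell (2,1): code 0010 → (2.000,1.913)–(2.334,2.000)
cell (2,2): code 0011 → (2.334,2.000)–(2.950,3.000)
cell (2,3): code 0001 → (2.950,3.000)–(2.000,3.764)
cell (3,1): code 0100 → (3.908,2.000)–(4.000,1.952)
cell (3,2): code 1000 → (4.000,2.160)–(3.908,2.000)
cell (4,1): code 0110 → (4.000,1.952)–(5.000,1.436)
cell (4,2): code 1101 → (4.694,3.000)–(4.000,2.160)
cell (4,3): code 1000 → (5.000,3.072)–(4.694,3.000)
cell (5,1): code 0010 → (5.000,1.436)–(5.721,2.000)
cell (5,2): code 0011 → (5.721,2.000)–(5.155,3.000)
cell (5,3): code 0001 → (5.155,3.000)–(5.000,3.072)
total: 16 segments, chained into 2 closed loop(s), length Σ = 11.671142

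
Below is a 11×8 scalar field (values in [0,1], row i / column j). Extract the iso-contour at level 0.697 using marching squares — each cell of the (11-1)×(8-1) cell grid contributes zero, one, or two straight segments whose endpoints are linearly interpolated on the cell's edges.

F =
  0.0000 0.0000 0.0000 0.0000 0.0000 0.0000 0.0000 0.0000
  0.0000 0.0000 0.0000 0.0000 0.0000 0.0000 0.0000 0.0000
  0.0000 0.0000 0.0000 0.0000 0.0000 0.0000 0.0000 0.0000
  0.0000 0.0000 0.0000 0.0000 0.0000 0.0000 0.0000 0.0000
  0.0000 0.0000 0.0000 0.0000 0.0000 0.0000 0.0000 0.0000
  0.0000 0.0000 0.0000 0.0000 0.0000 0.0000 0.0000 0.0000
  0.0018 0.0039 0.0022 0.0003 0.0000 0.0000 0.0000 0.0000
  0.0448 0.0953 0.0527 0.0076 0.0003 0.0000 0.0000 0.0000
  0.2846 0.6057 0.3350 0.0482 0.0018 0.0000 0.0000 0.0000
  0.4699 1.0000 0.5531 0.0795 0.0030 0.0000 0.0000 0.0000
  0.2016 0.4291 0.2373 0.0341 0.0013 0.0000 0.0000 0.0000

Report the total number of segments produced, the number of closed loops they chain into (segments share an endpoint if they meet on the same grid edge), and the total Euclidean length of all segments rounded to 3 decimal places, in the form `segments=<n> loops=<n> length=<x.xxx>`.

segments=4 loops=1 length=3.624

cell (8,0): code 0100 → (8.232,1.000)–(9.000,0.428)
cell (8,1): code 1000 → (9.000,1.678)–(8.232,1.000)
cell (9,0): code 0010 → (9.000,0.428)–(9.531,1.000)
cell (9,1): code 0001 → (9.531,1.000)–(9.000,1.678)
total: 4 segments, chained into 1 closed loop(s), length Σ = 3.623550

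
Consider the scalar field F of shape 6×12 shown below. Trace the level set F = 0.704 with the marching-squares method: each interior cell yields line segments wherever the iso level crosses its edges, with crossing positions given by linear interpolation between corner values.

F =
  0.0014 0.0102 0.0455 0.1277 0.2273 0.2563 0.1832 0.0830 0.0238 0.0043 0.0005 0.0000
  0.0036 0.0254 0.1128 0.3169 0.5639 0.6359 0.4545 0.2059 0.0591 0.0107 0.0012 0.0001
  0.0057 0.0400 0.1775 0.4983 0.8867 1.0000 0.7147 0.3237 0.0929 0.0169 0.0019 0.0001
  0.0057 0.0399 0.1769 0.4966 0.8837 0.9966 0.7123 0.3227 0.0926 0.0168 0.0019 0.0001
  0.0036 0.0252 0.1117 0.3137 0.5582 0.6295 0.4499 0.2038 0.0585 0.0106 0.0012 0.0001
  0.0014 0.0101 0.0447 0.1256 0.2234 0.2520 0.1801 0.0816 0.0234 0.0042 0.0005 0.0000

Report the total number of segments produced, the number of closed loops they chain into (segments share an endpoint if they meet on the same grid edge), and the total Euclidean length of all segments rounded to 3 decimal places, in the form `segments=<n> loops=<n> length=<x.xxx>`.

segments=10 loops=1 length=8.127

cell (1,3): code 0100 → (1.434,4.000)–(2.000,3.530)
cell (1,4): code 1100 → (1.187,5.000)–(1.434,4.000)
cell (1,5): code 1100 → (1.959,6.000)–(1.187,5.000)
cell (1,6): code 1000 → (2.000,6.027)–(1.959,6.000)
cell (2,3): code 0110 → (2.000,3.530)–(3.000,3.536)
cell (2,6): code 1001 → (3.000,6.021)–(2.000,6.027)
cell (3,3): code 0010 → (3.000,3.536)–(3.552,4.000)
cell (3,4): code 0011 → (3.552,4.000)–(3.797,5.000)
cell (3,5): code 0011 → (3.797,5.000)–(3.032,6.000)
cell (3,6): code 0001 → (3.032,6.000)–(3.000,6.021)
total: 10 segments, chained into 1 closed loop(s), length Σ = 8.126979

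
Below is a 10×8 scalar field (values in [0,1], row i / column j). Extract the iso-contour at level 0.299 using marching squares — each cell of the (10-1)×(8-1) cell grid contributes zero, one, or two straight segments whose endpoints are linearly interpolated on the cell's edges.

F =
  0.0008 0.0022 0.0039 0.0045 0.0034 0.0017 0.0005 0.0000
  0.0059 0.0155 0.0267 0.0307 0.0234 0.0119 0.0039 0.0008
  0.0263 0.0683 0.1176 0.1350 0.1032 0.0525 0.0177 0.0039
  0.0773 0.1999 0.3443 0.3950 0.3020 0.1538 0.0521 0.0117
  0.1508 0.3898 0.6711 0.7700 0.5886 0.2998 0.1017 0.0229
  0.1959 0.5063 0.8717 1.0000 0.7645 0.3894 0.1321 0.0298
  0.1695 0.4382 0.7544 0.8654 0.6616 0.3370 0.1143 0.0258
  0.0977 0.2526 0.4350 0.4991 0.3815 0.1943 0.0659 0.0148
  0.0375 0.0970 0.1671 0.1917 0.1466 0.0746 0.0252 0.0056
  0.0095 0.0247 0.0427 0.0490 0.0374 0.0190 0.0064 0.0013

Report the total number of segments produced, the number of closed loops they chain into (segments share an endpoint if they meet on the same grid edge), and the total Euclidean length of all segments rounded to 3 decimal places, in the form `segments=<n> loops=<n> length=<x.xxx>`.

cell (2,1): code 0100 → (2.800,2.000)–(3.000,1.686)
cell (2,2): code 1100 → (2.631,3.000)–(2.800,2.000)
cell (2,3): code 1100 → (2.985,4.000)–(2.631,3.000)
cell (2,4): code 1000 → (3.000,4.020)–(2.985,4.000)
cell (3,0): code 0100 → (3.522,1.000)–(4.000,0.620)
cell (3,1): code 1110 → (3.000,1.686)–(3.522,1.000)
cell (3,4): code 1101 → (3.995,5.000)–(3.000,4.020)
cell (3,5): code 1000 → (4.000,5.004)–(3.995,5.000)
cell (4,0): code 0110 → (4.000,0.620)–(5.000,0.332)
cell (4,5): code 1001 → (5.000,5.351)–(4.000,5.004)
cell (5,0): code 0110 → (5.000,0.332)–(6.000,0.482)
cell (5,5): code 1001 → (6.000,5.171)–(5.000,5.351)
cell (6,0): code 0010 → (6.000,0.482)–(6.750,1.000)
cell (6,1): code 0111 → (6.750,1.000)–(7.000,1.254)
cell (6,4): code 1011 → (7.000,4.441)–(6.266,5.000)
cell (6,5): code 0001 → (6.266,5.000)–(6.000,5.171)
cell (7,1): code 0010 → (7.000,1.254)–(7.508,2.000)
cell (7,2): code 0011 → (7.508,2.000)–(7.651,3.000)
cell (7,3): code 0011 → (7.651,3.000)–(7.351,4.000)
cell (7,4): code 0001 → (7.351,4.000)–(7.000,4.441)
total: 20 segments, chained into 1 closed loop(s), length Σ = 15.501373

segments=20 loops=1 length=15.501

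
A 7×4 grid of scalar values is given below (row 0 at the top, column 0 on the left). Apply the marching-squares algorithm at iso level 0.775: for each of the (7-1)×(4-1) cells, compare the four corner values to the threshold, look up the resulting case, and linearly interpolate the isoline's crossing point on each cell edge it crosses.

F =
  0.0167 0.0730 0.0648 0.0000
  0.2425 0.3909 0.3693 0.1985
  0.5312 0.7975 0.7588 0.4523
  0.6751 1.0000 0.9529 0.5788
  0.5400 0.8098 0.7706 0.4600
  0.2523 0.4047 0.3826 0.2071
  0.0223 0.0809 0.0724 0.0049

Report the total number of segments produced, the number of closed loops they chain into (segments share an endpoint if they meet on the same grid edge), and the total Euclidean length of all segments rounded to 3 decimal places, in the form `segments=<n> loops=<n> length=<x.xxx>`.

cell (1,0): code 0100 → (1.945,1.000)–(2.000,0.916)
cell (1,1): code 1000 → (2.000,1.581)–(1.945,1.000)
cell (2,0): code 0110 → (2.000,0.916)–(3.000,0.307)
cell (2,1): code 1101 → (2.083,2.000)–(2.000,1.581)
cell (2,2): code 1000 → (3.000,2.476)–(2.083,2.000)
cell (3,0): code 0110 → (3.000,0.307)–(4.000,0.871)
cell (3,1): code 1011 → (4.000,1.888)–(3.976,2.000)
cell (3,2): code 0001 → (3.976,2.000)–(3.000,2.476)
cell (4,0): code 0010 → (4.000,0.871)–(4.086,1.000)
cell (4,1): code 0001 → (4.086,1.000)–(4.000,1.888)
total: 10 segments, chained into 1 closed loop(s), length Σ = 6.709874

segments=10 loops=1 length=6.710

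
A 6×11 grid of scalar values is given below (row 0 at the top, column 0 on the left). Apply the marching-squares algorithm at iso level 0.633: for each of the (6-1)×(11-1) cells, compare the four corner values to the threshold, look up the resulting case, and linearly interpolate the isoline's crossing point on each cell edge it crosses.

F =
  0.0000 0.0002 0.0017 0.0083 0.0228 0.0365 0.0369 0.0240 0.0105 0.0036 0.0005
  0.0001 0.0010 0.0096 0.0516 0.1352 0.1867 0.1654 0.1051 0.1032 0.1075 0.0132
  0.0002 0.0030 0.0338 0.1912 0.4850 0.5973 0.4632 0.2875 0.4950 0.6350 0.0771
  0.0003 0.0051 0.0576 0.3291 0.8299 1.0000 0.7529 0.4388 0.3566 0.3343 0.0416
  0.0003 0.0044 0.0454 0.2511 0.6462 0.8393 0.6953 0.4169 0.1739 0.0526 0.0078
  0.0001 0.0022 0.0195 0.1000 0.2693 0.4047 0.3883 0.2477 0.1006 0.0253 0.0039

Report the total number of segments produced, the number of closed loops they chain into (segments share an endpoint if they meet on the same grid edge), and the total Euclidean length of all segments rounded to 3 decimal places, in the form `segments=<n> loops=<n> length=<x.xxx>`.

segments=14 loops=2 length=8.027

cell (1,8): code 0100 → (1.996,9.000)–(2.000,8.986)
cell (1,9): code 1000 → (2.000,9.004)–(1.996,9.000)
cell (2,3): code 0100 → (2.429,4.000)–(3.000,3.607)
cell (2,4): code 1100 → (2.089,5.000)–(2.429,4.000)
cell (2,5): code 1100 → (2.586,6.000)–(2.089,5.000)
cell (2,6): code 1000 → (3.000,6.382)–(2.586,6.000)
cell (2,8): code 0010 → (2.000,8.986)–(2.007,9.000)
cell (2,9): code 0001 → (2.007,9.000)–(2.000,9.004)
cell (3,3): code 0110 → (3.000,3.607)–(4.000,3.967)
cell (3,6): code 1001 → (4.000,6.224)–(3.000,6.382)
cell (4,3): code 0010 → (4.000,3.967)–(4.035,4.000)
cell (4,4): code 0011 → (4.035,4.000)–(4.475,5.000)
cell (4,5): code 0011 → (4.475,5.000)–(4.203,6.000)
cell (4,6): code 0001 → (4.203,6.000)–(4.000,6.224)
total: 14 segments, chained into 2 closed loop(s), length Σ = 8.027089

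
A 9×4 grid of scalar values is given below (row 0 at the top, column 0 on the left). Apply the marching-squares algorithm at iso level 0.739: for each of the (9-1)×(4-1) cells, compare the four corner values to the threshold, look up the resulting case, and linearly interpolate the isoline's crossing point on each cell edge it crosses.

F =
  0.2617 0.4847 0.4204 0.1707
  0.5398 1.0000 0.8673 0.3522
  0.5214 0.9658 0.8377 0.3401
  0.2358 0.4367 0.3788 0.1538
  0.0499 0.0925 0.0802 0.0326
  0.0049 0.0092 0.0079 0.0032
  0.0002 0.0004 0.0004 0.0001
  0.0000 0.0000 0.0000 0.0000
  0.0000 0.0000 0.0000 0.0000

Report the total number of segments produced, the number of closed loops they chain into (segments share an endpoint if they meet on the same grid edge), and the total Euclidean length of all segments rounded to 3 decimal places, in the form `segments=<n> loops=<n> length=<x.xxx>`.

segments=8 loops=1 length=6.149

cell (0,0): code 0100 → (0.493,1.000)–(1.000,0.433)
cell (0,1): code 1100 → (0.713,2.000)–(0.493,1.000)
cell (0,2): code 1000 → (1.000,2.249)–(0.713,2.000)
cell (1,0): code 0110 → (1.000,0.433)–(2.000,0.490)
cell (1,2): code 1001 → (2.000,2.198)–(1.000,2.249)
cell (2,0): code 0010 → (2.000,0.490)–(2.429,1.000)
cell (2,1): code 0011 → (2.429,1.000)–(2.215,2.000)
cell (2,2): code 0001 → (2.215,2.000)–(2.000,2.198)
total: 8 segments, chained into 1 closed loop(s), length Σ = 6.148772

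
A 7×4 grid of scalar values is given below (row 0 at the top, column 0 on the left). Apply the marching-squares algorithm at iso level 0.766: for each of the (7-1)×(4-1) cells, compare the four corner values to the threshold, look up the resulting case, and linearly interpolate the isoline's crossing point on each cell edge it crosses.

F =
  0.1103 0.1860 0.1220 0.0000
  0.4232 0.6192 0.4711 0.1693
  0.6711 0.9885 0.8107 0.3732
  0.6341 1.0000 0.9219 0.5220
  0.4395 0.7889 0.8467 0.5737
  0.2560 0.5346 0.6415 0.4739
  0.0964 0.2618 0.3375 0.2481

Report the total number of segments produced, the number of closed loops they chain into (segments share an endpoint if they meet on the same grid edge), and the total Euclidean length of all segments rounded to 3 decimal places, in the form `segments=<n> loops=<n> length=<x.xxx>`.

segments=10 loops=1 length=8.044

cell (1,0): code 0100 → (1.398,1.000)–(2.000,0.299)
cell (1,1): code 1100 → (1.868,2.000)–(1.398,1.000)
cell (1,2): code 1000 → (2.000,2.102)–(1.868,2.000)
cell (2,0): code 0110 → (2.000,0.299)–(3.000,0.360)
cell (2,2): code 1001 → (3.000,2.390)–(2.000,2.102)
cell (3,0): code 0110 → (3.000,0.360)–(4.000,0.934)
cell (3,2): code 1001 → (4.000,2.296)–(3.000,2.390)
cell (4,0): code 0010 → (4.000,0.934)–(4.090,1.000)
cell (4,1): code 0011 → (4.090,1.000)–(4.393,2.000)
cell (4,2): code 0001 → (4.393,2.000)–(4.000,2.296)
total: 10 segments, chained into 1 closed loop(s), length Σ = 8.044496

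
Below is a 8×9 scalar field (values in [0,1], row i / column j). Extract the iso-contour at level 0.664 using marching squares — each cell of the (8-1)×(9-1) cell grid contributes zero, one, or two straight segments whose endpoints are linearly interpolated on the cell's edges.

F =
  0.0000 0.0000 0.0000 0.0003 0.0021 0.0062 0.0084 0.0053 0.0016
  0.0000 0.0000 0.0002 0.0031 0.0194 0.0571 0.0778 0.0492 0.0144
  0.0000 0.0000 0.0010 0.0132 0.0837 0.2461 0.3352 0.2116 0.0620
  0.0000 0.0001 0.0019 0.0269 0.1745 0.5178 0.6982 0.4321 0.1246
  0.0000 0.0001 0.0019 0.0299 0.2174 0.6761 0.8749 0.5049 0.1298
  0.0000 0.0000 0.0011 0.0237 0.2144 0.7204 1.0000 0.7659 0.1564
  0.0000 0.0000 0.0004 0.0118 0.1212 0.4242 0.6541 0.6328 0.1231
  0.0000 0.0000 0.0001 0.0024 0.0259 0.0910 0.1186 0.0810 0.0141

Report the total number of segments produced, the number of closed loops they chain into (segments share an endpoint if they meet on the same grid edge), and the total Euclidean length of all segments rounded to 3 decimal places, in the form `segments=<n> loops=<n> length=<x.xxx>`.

cell (2,5): code 0100 → (2.906,6.000)–(3.000,5.810)
cell (2,6): code 1000 → (3.000,6.129)–(2.906,6.000)
cell (3,4): code 0100 → (3.924,5.000)–(4.000,4.974)
cell (3,5): code 1110 → (3.000,5.810)–(3.924,5.000)
cell (3,6): code 1001 → (4.000,6.570)–(3.000,6.129)
cell (4,4): code 0110 → (4.000,4.974)–(5.000,4.889)
cell (4,6): code 1101 → (4.610,7.000)–(4.000,6.570)
cell (4,7): code 1000 → (5.000,7.167)–(4.610,7.000)
cell (5,4): code 0010 → (5.000,4.889)–(5.190,5.000)
cell (5,5): code 0011 → (5.190,5.000)–(5.971,6.000)
cell (5,6): code 0011 → (5.971,6.000)–(5.766,7.000)
cell (5,7): code 0001 → (5.766,7.000)–(5.000,7.167)
total: 12 segments, chained into 1 closed loop(s), length Σ = 8.242103

segments=12 loops=1 length=8.242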